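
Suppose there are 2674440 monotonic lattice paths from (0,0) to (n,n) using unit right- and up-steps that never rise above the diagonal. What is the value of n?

Such diagonal-avoiding paths in an n×n grid are counted by C_n; 2674440 = C_14.

14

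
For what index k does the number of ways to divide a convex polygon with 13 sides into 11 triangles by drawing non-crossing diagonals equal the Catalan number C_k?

11

A convex 13-gon is triangulated into 11 triangles, and the number of such triangulations is the Catalan number C_{13−2} = C_11.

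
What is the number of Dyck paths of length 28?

Dyck paths of semilength n (length 2n) are counted by C_n; here n = 14.
C_14 = C_13 · 2(2·13+1)/(13+2) = 742900 · 54/15 = 2674440.

2674440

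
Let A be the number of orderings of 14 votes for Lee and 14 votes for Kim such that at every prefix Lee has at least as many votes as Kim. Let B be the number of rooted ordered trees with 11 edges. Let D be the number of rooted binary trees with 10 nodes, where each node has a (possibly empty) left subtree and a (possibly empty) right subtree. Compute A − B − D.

2598858

Reading a vote for the leader as '(' and for the other as ')' turns such a sequence into a balanced string of 14 pairs, so the count is C_14. So A = C_14 = 2674440.
A rooted plane tree with 11 edges has 12 nodes, and the count is C_11. So B = C_11 = 58786.
There are C_n binary search tree shapes on n keys; with n = 10 that is C_10. So D = C_10 = 16796.
A − B − D = 2674440 − 58786 − 16796 = 2598858.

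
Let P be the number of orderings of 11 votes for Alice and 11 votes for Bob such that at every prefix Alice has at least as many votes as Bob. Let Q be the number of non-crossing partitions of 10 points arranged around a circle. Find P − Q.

Ballot sequences with n votes each where one side never trails are Dyck words, counted by C_n; here n = 11. So P = C_11 = 58786.
The non-crossing partitions of [10] form a lattice of size C_10. So Q = C_10 = 16796.
P − Q = 58786 − 16796 = 41990.

41990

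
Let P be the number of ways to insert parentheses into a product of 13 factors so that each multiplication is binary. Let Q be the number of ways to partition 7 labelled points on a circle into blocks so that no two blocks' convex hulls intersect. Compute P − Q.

207583

Ways to associate a product of 13 factors correspond to binary trees on 13 leaves, so the count is C_12. So P = C_12 = 208012.
The non-crossing partitions of [7] form a lattice of size C_7. So Q = C_7 = 429.
P − Q = 208012 − 429 = 207583.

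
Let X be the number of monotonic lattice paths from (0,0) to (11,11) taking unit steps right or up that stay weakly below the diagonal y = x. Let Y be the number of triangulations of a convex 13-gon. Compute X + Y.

Sub-diagonal monotone paths from (0,0) to (11,11) biject with Dyck paths of semilength 11, giving C_11. So X = C_11 = 58786.
A convex 13-gon is triangulated into 11 triangles, and the number of such triangulations is the Catalan number C_{13−2} = C_11. So Y = C_11 = 58786.
X + Y = 58786 + 58786 = 117572.

117572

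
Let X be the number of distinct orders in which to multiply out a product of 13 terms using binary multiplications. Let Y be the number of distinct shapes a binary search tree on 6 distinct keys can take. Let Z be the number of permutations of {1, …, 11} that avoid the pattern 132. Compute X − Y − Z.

149094

Parenthesizations of m factors correspond to full binary trees with m leaves, counted by C_{m−1}; m = 13 gives C_12. So X = C_12 = 208012.
There are C_n binary search tree shapes on n keys; with n = 6 that is C_6. So Y = C_6 = 132.
For any fixed pattern of length 3, the pattern-avoiding permutations of [11] number C_11. So Z = C_11 = 58786.
X − Y − Z = 208012 − 132 − 58786 = 149094.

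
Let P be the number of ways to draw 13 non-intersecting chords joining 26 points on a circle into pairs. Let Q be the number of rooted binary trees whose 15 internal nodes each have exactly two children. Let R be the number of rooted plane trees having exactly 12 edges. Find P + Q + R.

Pairing 26 circle points by 13 non-crossing chords gives C_13 matchings. So P = C_13 = 742900.
Full binary trees with n internal nodes are counted by C_n; here n = 15. So Q = C_15 = 9694845.
A rooted plane tree with 12 edges has 13 nodes, and the count is C_12. So R = C_12 = 208012.
P + Q + R = 742900 + 9694845 + 208012 = 10645757.

10645757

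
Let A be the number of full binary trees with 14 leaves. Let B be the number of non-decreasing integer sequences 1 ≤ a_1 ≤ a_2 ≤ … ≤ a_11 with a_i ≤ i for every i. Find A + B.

Full binary trees with 14 leaves have 14−1 = 13 internal nodes, so there are C_13 of them. So A = C_13 = 742900.
Such sub-staircase sequences of length n are counted by C_n; here n = 11. So B = C_11 = 58786.
A + B = 742900 + 58786 = 801686.

801686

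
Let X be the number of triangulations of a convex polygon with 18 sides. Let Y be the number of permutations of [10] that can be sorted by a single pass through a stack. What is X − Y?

Triangulations of a convex m-gon are counted by C_{m−2}; with m = 18 this is C_16. So X = C_16 = 35357670.
Stack-sortable permutations are exactly the 231-avoiding ones, counted by C_n; here n = 10. So Y = C_10 = 16796.
X − Y = 35357670 − 16796 = 35340874.

35340874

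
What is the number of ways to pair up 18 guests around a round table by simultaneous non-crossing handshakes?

4862

Non-crossing handshake pairings of 2n people are counted by C_n; 18 people gives n = 9.
C_9 = 4862.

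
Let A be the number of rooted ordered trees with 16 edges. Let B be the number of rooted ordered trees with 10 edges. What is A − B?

A rooted plane tree with 16 edges has 17 nodes, and the count is C_16. So A = C_16 = 35357670.
Rooted ordered trees with n edges are counted by C_n; here n = 10. So B = C_10 = 16796.
A − B = 35357670 − 16796 = 35340874.

35340874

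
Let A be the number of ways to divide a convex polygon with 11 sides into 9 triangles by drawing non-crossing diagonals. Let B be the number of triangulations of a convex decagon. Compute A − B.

3432

The number of triangulations of an 11-gon is the Catalan number C_9 (index = sides − 2). So A = C_9 = 4862.
Triangulations of a convex m-gon are counted by C_{m−2}; with m = 10 this is C_8. So B = C_8 = 1430.
A − B = 4862 − 1430 = 3432.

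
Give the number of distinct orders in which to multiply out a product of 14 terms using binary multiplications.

Bracketing 14 factors into binary products is counted by C_{14−1} = C_13.
C_13 = 742900.

742900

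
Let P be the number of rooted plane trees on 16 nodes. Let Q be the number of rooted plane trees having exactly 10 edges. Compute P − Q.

Rooted ordered (plane) trees on m nodes have m−1 edges and are counted by C_{m−1}; m = 16 gives C_15. So P = C_15 = 9694845.
A rooted plane tree with 10 edges has 11 nodes, and the count is C_10. So Q = C_10 = 16796.
P − Q = 9694845 − 16796 = 9678049.

9678049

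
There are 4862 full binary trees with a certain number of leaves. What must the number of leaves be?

Full binary trees with L leaves are counted by C_{L−1}, and C_9 = 4862.
So the index is 9, and the number of leaves is 9 + 1 = 10.

10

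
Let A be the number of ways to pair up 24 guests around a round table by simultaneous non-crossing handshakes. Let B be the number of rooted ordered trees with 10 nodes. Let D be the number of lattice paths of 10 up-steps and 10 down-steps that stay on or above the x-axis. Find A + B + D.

229670

Non-crossing handshake pairings of 2n people are counted by C_n; 24 people gives n = 12. So A = C_12 = 208012.
A rooted plane tree on 10 nodes has 9 edges, and such trees are counted by C_9. So B = C_9 = 4862.
A Dyck path with 10 up-steps and 10 down-steps has semilength 10, so there are C_10 of them. So D = C_10 = 16796.
A + B + D = 208012 + 4862 + 16796 = 229670.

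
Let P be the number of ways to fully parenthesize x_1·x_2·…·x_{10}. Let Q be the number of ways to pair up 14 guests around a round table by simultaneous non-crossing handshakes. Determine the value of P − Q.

Bracketing 10 factors into binary products is counted by C_{10−1} = C_9. So P = C_9 = 4862.
Non-crossing handshake pairings of 2n people are counted by C_n; 14 people gives n = 7. So Q = C_7 = 429.
P − Q = 4862 − 429 = 4433.

4433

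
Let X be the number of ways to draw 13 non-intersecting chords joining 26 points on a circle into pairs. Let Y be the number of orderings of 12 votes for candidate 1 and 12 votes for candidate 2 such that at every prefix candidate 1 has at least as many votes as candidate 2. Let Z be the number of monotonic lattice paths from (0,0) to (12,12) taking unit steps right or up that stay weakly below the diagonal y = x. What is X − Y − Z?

Non-crossing perfect matchings of 2n points on a circle are counted by C_n; with 26 points, n = 13. So X = C_13 = 742900.
Reading a vote for the leader as '(' and for the other as ')' turns such a sequence into a balanced string of 12 pairs, so the count is C_12. So Y = C_12 = 208012.
Monotone paths in an n×n grid that stay weakly below the diagonal are counted by C_n; here n = 12. So Z = C_12 = 208012.
X − Y − Z = 742900 − 208012 − 208012 = 326876.

326876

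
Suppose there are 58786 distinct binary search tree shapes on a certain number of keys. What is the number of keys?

Binary search tree shapes on n keys are counted by C_n. The Catalan number equal to 58786 is C_11.

11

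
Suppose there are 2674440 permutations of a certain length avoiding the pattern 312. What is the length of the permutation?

Permutations of [n] avoiding a fixed length-3 pattern are counted by C_n; 2674440 = C_14.

14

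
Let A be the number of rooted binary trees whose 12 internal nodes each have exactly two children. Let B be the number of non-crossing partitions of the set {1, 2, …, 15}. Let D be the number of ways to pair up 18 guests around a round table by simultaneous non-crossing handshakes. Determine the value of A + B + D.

The number of full binary trees on 12 internal nodes is the Catalan number C_12. So A = C_12 = 208012.
Non-crossing partitions of an n-element set are counted by C_n; here n = 15. So B = C_15 = 9694845.
With 18 = 2·9 people, non-crossing handshake pairings are non-crossing perfect matchings on a circle, counted by C_9. So D = C_9 = 4862.
A + B + D = 208012 + 9694845 + 4862 = 9907719.

9907719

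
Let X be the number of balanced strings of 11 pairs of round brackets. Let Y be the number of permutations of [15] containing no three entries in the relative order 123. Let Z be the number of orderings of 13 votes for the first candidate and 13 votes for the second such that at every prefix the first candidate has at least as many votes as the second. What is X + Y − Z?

Balanced strings of n pairs of brackets are counted by C_n; here n = 11. So X = C_11 = 58786.
Permutations of [n] avoiding any single length-3 pattern are counted by C_n; here n = 15. So Y = C_15 = 9694845.
Ballot sequences with n votes each where one side never trails are Dyck words, counted by C_n; here n = 13. So Z = C_13 = 742900.
X + Y − Z = 58786 + 9694845 − 742900 = 9010731.

9010731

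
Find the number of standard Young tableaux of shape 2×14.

By the hook-length formula (or a Dyck-path bijection), SYT of shape 2×14 number C_14.
C_14 = C_13 · 2(2·13+1)/(13+2) = 742900 · 54/15 = 2674440.

2674440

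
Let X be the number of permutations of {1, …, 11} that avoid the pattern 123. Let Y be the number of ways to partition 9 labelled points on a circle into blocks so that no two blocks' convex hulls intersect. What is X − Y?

Permutations of [n] avoiding any single length-3 pattern are counted by C_n; here n = 11. So X = C_11 = 58786.
Non-crossing partitions of an n-element set are counted by C_n; here n = 9. So Y = C_9 = 4862.
X − Y = 58786 − 4862 = 53924.

53924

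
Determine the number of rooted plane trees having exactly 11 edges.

A rooted plane tree with 11 edges has 12 nodes, and the count is C_11.
C_11 = C(22,11)/12 = 705432/12 = 58786.

58786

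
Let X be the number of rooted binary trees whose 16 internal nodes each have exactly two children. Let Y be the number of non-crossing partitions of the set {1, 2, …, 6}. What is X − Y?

35357538

Full binary trees with n internal nodes are counted by C_n; here n = 16. So X = C_16 = 35357670.
Non-crossing partitions of an n-element set are counted by C_n; here n = 6. So Y = C_6 = 132.
X − Y = 35357670 − 132 = 35357538.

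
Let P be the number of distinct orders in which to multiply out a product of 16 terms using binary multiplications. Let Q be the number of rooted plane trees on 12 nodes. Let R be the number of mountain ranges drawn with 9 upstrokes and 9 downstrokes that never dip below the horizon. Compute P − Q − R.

Parenthesizations of m factors correspond to full binary trees with m leaves, counted by C_{m−1}; m = 16 gives C_15. So P = C_15 = 9694845.
Rooted ordered (plane) trees on m nodes have m−1 edges and are counted by C_{m−1}; m = 12 gives C_11. So Q = C_11 = 58786.
A Dyck path with 9 up-steps and 9 down-steps has semilength 9, so there are C_9 of them. So R = C_9 = 4862.
P − Q − R = 9694845 − 58786 − 4862 = 9631197.

9631197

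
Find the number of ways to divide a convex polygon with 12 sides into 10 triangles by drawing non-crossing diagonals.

16796

A convex 12-gon is triangulated into 10 triangles, and the number of such triangulations is the Catalan number C_{12−2} = C_10.
C_10 = 16796.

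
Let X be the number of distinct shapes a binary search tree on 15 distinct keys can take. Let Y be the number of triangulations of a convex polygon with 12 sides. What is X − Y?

9678049

Binary trees (left/right distinguished) on n nodes are counted by C_n; here n = 15. So X = C_15 = 9694845.
A convex 12-gon is triangulated into 10 triangles, and the number of such triangulations is the Catalan number C_{12−2} = C_10. So Y = C_10 = 16796.
X − Y = 9694845 − 16796 = 9678049.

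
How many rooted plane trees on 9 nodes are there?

1430

A rooted plane tree on 9 nodes has 8 edges, and such trees are counted by C_8.
C_8 = 1430.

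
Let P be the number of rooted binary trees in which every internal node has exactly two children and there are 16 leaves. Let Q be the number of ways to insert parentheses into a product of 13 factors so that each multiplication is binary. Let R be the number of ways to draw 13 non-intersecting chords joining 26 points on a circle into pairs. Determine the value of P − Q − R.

Full binary trees with 16 leaves have 16−1 = 15 internal nodes, so there are C_15 of them. So P = C_15 = 9694845.
Bracketing 13 factors into binary products is counted by C_{13−1} = C_12. So Q = C_12 = 208012.
Pairing 26 circle points by 13 non-crossing chords gives C_13 matchings. So R = C_13 = 742900.
P − Q − R = 9694845 − 208012 − 742900 = 8743933.

8743933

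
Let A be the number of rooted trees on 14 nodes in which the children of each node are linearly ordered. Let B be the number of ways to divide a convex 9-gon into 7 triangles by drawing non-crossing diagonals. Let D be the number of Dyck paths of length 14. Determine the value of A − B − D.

Rooted ordered (plane) trees on m nodes have m−1 edges and are counted by C_{m−1}; m = 14 gives C_13. So A = C_13 = 742900.
Triangulations of a convex m-gon are counted by C_{m−2}; with m = 9 this is C_7. So B = C_7 = 429.
Paths of 7 up- and 7 down-steps that never dip below the axis are Dyck paths; their count is C_7. So D = C_7 = 429.
A − B − D = 742900 − 429 − 429 = 742042.

742042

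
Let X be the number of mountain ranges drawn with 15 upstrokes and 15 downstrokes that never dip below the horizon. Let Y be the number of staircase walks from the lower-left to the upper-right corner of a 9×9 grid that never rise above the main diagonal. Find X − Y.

9689983

A Dyck path with 15 up-steps and 15 down-steps has semilength 15, so there are C_15 of them. So X = C_15 = 9694845.
Sub-diagonal monotone paths from (0,0) to (9,9) biject with Dyck paths of semilength 9, giving C_9. So Y = C_9 = 4862.
X − Y = 9694845 − 4862 = 9689983.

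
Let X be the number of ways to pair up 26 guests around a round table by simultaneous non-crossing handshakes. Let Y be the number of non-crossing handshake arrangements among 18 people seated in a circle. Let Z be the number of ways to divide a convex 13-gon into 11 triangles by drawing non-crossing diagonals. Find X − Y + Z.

With 26 = 2·13 people, non-crossing handshake pairings are non-crossing perfect matchings on a circle, counted by C_13. So X = C_13 = 742900.
With 18 = 2·9 people, non-crossing handshake pairings are non-crossing perfect matchings on a circle, counted by C_9. So Y = C_9 = 4862.
A convex 13-gon is triangulated into 11 triangles, and the number of such triangulations is the Catalan number C_{13−2} = C_11. So Z = C_11 = 58786.
X − Y + Z = 742900 − 4862 + 58786 = 796824.

796824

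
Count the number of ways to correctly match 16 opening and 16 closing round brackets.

A balanced arrangement of 16 bracket pairs is a Dyck word of semilength 16, so the count is C_16.
C_16 = C_15 · 2(2·15+1)/(15+2) = 9694845 · 62/17 = 35357670.

35357670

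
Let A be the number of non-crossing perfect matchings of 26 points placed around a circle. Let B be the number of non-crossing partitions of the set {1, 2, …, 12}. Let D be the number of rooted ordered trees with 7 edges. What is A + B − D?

950483

Pairing 26 circle points by 13 non-crossing chords gives C_13 matchings. So A = C_13 = 742900.
Non-crossing partitions of an n-element set are counted by C_n; here n = 12. So B = C_12 = 208012.
Rooted ordered trees with n edges are counted by C_n; here n = 7. So D = C_7 = 429.
A + B − D = 742900 + 208012 − 429 = 950483.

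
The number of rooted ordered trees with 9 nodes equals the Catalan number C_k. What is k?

8

A rooted plane tree on 9 nodes has 8 edges, and such trees are counted by C_8.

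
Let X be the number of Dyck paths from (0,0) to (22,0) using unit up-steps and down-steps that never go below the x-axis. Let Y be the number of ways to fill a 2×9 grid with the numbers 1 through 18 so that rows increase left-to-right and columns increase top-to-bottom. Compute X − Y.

A Dyck path with 11 up-steps and 11 down-steps has semilength 11, so there are C_11 of them. So X = C_11 = 58786.
Standard Young tableaux of shape 2×n are counted by C_n; here n = 9. So Y = C_9 = 4862.
X − Y = 58786 − 4862 = 53924.

53924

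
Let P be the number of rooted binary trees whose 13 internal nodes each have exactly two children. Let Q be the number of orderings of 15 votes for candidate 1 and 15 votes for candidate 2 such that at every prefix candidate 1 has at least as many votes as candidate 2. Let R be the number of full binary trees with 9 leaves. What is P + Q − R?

10436315

The number of full binary trees on 13 internal nodes is the Catalan number C_13. So P = C_13 = 742900.
Ballot sequences with n votes each where one side never trails are Dyck words, counted by C_n; here n = 15. So Q = C_15 = 9694845.
A full binary tree with L leaves has L−1 internal nodes and is counted by C_{L−1}; L = 9 gives C_8. So R = C_8 = 1430.
P + Q − R = 742900 + 9694845 − 1430 = 10436315.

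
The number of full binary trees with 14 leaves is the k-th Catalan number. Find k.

13

Full binary trees with 14 leaves have 14−1 = 13 internal nodes, so there are C_13 of them.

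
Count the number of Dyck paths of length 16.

A Dyck path with 8 up-steps and 8 down-steps has semilength 8, so there are C_8 of them.
C_8 = C(16,8)/9 = 12870/9 = 1430.

1430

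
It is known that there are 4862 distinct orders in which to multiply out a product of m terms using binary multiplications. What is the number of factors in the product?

10

Parenthesizations of m factors are counted by C_{m−1}. The Catalan number equal to 4862 is C_9.
So the index is 9, and the number of factors is 9 + 1 = 10.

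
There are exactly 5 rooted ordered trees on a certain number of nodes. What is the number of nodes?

4

Rooted ordered trees on m nodes are counted by C_{m−1}. The Catalan number equal to 5 is C_3.
So the index is 3, and the number of nodes is 3 + 1 = 4.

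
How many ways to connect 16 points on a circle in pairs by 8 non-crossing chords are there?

Non-crossing perfect matchings of 2n points on a circle are counted by C_n; with 16 points, n = 8.
C_8 = C(16,8)/9 = 12870/9 = 1430.

1430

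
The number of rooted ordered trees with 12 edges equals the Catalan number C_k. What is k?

12

A rooted plane tree with 12 edges has 13 nodes, and the count is C_12.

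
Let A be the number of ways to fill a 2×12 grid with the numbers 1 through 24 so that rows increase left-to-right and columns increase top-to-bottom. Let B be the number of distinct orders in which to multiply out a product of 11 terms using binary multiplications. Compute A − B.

By the hook-length formula (or a Dyck-path bijection), SYT of shape 2×12 number C_12. So A = C_12 = 208012.
Ways to associate a product of 11 factors correspond to binary trees on 11 leaves, so the count is C_10. So B = C_10 = 16796.
A − B = 208012 − 16796 = 191216.

191216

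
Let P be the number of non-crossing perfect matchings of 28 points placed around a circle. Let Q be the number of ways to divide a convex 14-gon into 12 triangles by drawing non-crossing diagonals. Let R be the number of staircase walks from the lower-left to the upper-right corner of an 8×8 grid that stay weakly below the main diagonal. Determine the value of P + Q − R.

Pairing 28 circle points by 14 non-crossing chords gives C_14 matchings. So P = C_14 = 2674440.
A convex 14-gon is triangulated into 12 triangles, and the number of such triangulations is the Catalan number C_{14−2} = C_12. So Q = C_12 = 208012.
Monotone paths in an n×n grid that stay weakly below the diagonal are counted by C_n; here n = 8. So R = C_8 = 1430.
P + Q − R = 2674440 + 208012 − 1430 = 2881022.

2881022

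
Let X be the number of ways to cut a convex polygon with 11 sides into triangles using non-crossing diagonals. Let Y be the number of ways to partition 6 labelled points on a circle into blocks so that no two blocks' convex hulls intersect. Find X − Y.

The number of triangulations of an 11-gon is the Catalan number C_9 (index = sides − 2). So X = C_9 = 4862.
The non-crossing partitions of [6] form a lattice of size C_6. So Y = C_6 = 132.
X − Y = 4862 − 132 = 4730.

4730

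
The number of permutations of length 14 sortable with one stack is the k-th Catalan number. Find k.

14

By Knuth's characterisation, the stack-sortable permutations of length 14 are the 231-avoiders, numbering C_14.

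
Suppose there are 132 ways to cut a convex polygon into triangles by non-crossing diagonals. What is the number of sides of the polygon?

Triangulations of a convex m-gon are counted by C_{m−2}. The Catalan number equal to 132 is C_6.
So m − 2 = 6, giving m = 8 sides.

8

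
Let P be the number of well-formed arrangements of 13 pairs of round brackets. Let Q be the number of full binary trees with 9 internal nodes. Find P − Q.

738038

A balanced arrangement of 13 bracket pairs is a Dyck word of semilength 13, so the count is C_13. So P = C_13 = 742900.
The number of full binary trees on 9 internal nodes is the Catalan number C_9. So Q = C_9 = 4862.
P − Q = 742900 − 4862 = 738038.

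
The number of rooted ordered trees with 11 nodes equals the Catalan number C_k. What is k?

A rooted plane tree on 11 nodes has 10 edges, and such trees are counted by C_10.

10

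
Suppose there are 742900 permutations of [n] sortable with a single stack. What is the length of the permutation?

13

Stack-sortable permutations of [n] are counted by C_n. Since C_13 = 742900, the index is 13.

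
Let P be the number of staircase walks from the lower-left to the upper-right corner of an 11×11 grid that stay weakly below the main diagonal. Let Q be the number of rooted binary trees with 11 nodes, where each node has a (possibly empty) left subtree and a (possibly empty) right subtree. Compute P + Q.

117572

Sub-diagonal monotone paths from (0,0) to (11,11) biject with Dyck paths of semilength 11, giving C_11. So P = C_11 = 58786.
Rooted binary trees with 11 nodes (each child slot possibly empty) number C_11. So Q = C_11 = 58786.
P + Q = 58786 + 58786 = 117572.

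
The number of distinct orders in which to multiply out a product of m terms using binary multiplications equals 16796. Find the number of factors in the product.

Parenthesizations of m factors are counted by C_{m−1}. Since C_10 = 16796, the index is 10.
So the index is 10, and the number of factors is 10 + 1 = 11.

11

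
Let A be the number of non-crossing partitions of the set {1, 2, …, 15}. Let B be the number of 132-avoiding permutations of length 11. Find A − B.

Non-crossing partitions of an n-element set are counted by C_n; here n = 15. So A = C_15 = 9694845.
Permutations of [n] avoiding any single length-3 pattern are counted by C_n; here n = 11. So B = C_11 = 58786.
A − B = 9694845 − 58786 = 9636059.

9636059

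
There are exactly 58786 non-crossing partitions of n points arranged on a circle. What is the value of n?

Non-crossing partitions of [n] are counted by C_n. The Catalan number equal to 58786 is C_11.

11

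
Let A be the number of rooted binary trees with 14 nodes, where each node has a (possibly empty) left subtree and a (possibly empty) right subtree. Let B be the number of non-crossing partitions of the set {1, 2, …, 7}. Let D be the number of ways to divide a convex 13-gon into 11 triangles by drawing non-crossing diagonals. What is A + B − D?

Rooted binary trees with 14 nodes (each child slot possibly empty) number C_14. So A = C_14 = 2674440.
Non-crossing partitions of an n-element set are counted by C_n; here n = 7. So B = C_7 = 429.
The number of triangulations of a 13-gon is the Catalan number C_11 (index = sides − 2). So D = C_11 = 58786.
A + B − D = 2674440 + 429 − 58786 = 2616083.

2616083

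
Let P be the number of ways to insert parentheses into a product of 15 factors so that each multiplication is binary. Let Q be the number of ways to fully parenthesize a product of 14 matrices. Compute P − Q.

Parenthesizations of m factors correspond to full binary trees with m leaves, counted by C_{m−1}; m = 15 gives C_14. So P = C_14 = 2674440.
Ways to associate a product of 14 factors correspond to binary trees on 14 leaves, so the count is C_13. So Q = C_13 = 742900.
P − Q = 2674440 − 742900 = 1931540.

1931540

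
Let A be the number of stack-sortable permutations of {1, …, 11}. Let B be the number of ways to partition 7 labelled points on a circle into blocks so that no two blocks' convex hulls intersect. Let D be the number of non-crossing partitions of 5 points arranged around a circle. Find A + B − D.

Stack-sortable permutations are exactly the 231-avoiding ones, counted by C_n; here n = 11. So A = C_11 = 58786.
Non-crossing partitions of an n-element set are counted by C_n; here n = 7. So B = C_7 = 429.
The non-crossing partitions of [5] form a lattice of size C_5. So D = C_5 = 42.
A + B − D = 58786 + 429 − 42 = 59173.

59173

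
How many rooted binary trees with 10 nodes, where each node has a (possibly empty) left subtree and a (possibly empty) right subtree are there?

Binary trees (left/right distinguished) on n nodes are counted by C_n; here n = 10.
C_10 = C(20,10)/11 = 184756/11 = 16796.

16796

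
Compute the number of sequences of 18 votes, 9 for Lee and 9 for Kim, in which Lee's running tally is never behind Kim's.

4862

Ballot sequences with n votes each where one side never trails are Dyck words, counted by C_n; here n = 9.
C_9 = C(18,9)/10 = 48620/10 = 4862.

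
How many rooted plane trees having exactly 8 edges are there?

A rooted plane tree with 8 edges has 9 nodes, and the count is C_8.
C_8 = C_7 · 2(2·7+1)/(7+2) = 429 · 30/9 = 1430.

1430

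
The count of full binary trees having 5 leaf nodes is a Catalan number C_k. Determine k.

Full binary trees with 5 leaves have 5−1 = 4 internal nodes, so there are C_4 of them.

4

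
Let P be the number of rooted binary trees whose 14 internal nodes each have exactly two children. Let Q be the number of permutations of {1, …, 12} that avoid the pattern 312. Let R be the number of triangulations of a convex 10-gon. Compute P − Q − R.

Full binary trees with n internal nodes are counted by C_n; here n = 14. So P = C_14 = 2674440.
Permutations of [n] avoiding any single length-3 pattern are counted by C_n; here n = 12. So Q = C_12 = 208012.
The number of triangulations of a 10-gon is the Catalan number C_8 (index = sides − 2). So R = C_8 = 1430.
P − Q − R = 2674440 − 208012 − 1430 = 2464998.

2464998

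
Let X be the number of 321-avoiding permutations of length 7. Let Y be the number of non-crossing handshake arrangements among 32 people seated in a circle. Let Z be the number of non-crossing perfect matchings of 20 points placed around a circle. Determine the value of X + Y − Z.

Permutations of [n] avoiding any single length-3 pattern are counted by C_n; here n = 7. So X = C_7 = 429.
With 32 = 2·16 people, non-crossing handshake pairings are non-crossing perfect matchings on a circle, counted by C_16. So Y = C_16 = 35357670.
Non-crossing perfect matchings of 2n points on a circle are counted by C_n; with 20 points, n = 10. So Z = C_10 = 16796.
X + Y − Z = 429 + 35357670 − 16796 = 35341303.

35341303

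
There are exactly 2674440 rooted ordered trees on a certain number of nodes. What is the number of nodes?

15

Rooted ordered trees on m nodes are counted by C_{m−1}; 2674440 = C_14.
So the index is 14, and the number of nodes is 14 + 1 = 15.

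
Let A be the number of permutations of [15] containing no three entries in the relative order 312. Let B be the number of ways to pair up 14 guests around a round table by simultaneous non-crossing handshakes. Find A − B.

9694416

Permutations of [n] avoiding any single length-3 pattern are counted by C_n; here n = 15. So A = C_15 = 9694845.
With 14 = 2·7 people, non-crossing handshake pairings are non-crossing perfect matchings on a circle, counted by C_7. So B = C_7 = 429.
A − B = 9694845 − 429 = 9694416.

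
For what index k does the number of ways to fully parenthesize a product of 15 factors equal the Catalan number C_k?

14

Parenthesizations of m factors correspond to full binary trees with m leaves, counted by C_{m−1}; m = 15 gives C_14.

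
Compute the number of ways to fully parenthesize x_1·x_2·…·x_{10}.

4862

Ways to associate a product of 10 factors correspond to binary trees on 10 leaves, so the count is C_9.
C_9 = C_8 · 2(2·8+1)/(8+2) = 1430 · 34/10 = 4862.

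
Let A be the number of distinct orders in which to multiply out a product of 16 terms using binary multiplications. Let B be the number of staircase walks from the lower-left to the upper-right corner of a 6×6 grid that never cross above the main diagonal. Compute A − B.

Parenthesizations of m factors correspond to full binary trees with m leaves, counted by C_{m−1}; m = 16 gives C_15. So A = C_15 = 9694845.
Monotone paths in an n×n grid that stay weakly below the diagonal are counted by C_n; here n = 6. So B = C_6 = 132.
A − B = 9694845 − 132 = 9694713.

9694713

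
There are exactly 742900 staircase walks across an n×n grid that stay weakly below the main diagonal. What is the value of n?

13

Such diagonal-avoiding paths in an n×n grid are counted by C_n. The Catalan number equal to 742900 is C_13.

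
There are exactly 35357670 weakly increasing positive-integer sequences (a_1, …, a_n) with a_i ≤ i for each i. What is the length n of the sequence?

16

Such sub-staircase sequences of length n are counted by C_n; 35357670 = C_16.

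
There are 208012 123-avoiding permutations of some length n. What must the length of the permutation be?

Permutations of [n] avoiding a fixed length-3 pattern are counted by C_n. The Catalan number equal to 208012 is C_12.

12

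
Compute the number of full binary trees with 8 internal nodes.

1430

Full binary trees with n internal nodes are counted by C_n; here n = 8.
C_8 = C(16,8)/9 = 12870/9 = 1430.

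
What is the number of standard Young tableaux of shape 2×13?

Standard Young tableaux of shape 2×n are counted by C_n; here n = 13.
C_13 = C_12 · 2(2·12+1)/(12+2) = 208012 · 50/14 = 742900.

742900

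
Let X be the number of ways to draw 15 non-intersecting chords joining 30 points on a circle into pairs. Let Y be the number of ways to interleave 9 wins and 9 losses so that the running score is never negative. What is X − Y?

9689983

Non-crossing perfect matchings of 2n points on a circle are counted by C_n; with 30 points, n = 15. So X = C_15 = 9694845.
Reading a vote for the leader as '(' and for the other as ')' turns such a sequence into a balanced string of 9 pairs, so the count is C_9. So Y = C_9 = 4862.
X − Y = 9694845 − 4862 = 9689983.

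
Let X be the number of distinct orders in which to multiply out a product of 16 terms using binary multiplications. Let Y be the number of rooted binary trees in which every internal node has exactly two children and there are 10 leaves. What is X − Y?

Bracketing 16 factors into binary products is counted by C_{16−1} = C_15. So X = C_15 = 9694845.
A full binary tree with L leaves has L−1 internal nodes and is counted by C_{L−1}; L = 10 gives C_9. So Y = C_9 = 4862.
X − Y = 9694845 − 4862 = 9689983.

9689983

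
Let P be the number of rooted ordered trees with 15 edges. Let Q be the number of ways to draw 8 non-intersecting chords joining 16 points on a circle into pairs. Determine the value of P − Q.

9693415

A rooted plane tree with 15 edges has 16 nodes, and the count is C_15. So P = C_15 = 9694845.
Pairing 16 circle points by 8 non-crossing chords gives C_8 matchings. So Q = C_8 = 1430.
P − Q = 9694845 − 1430 = 9693415.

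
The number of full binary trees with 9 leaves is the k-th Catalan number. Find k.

8

A full binary tree with L leaves has L−1 internal nodes and is counted by C_{L−1}; L = 9 gives C_8.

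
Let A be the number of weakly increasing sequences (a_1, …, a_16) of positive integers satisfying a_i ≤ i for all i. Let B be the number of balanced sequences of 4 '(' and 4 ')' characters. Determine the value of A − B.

Weakly increasing sequences with a_i ≤ i biject with Dyck paths of semilength 16, so there are C_16. So A = C_16 = 35357670.
A balanced arrangement of 4 bracket pairs is a Dyck word of semilength 4, so the count is C_4. So B = C_4 = 14.
A − B = 35357670 − 14 = 35357656.

35357656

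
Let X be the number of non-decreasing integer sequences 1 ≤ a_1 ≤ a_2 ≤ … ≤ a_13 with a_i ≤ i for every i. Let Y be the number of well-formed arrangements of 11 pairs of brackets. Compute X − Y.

Such sub-staircase sequences of length n are counted by C_n; here n = 13. So X = C_13 = 742900.
A balanced arrangement of 11 bracket pairs is a Dyck word of semilength 11, so the count is C_11. So Y = C_11 = 58786.
X − Y = 742900 − 58786 = 684114.

684114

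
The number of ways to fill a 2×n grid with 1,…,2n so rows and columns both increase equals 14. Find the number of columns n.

Standard Young tableaux of shape 2×n are counted by C_n, and C_4 = 14.

4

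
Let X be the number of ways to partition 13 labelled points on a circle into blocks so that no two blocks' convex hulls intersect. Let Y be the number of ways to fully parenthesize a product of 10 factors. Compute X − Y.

738038

The non-crossing partitions of [13] form a lattice of size C_13. So X = C_13 = 742900.
Ways to associate a product of 10 factors correspond to binary trees on 10 leaves, so the count is C_9. So Y = C_9 = 4862.
X − Y = 742900 − 4862 = 738038.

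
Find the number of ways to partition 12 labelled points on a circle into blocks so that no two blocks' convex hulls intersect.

208012

Non-crossing partitions of an n-element set are counted by C_n; here n = 12.
C_12 = C(24,12)/13 = 2704156/13 = 208012.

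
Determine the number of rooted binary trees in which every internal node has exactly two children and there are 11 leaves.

16796

Full binary trees with 11 leaves have 11−1 = 10 internal nodes, so there are C_10 of them.
C_10 = C_9 · 2(2·9+1)/(9+2) = 4862 · 38/11 = 16796.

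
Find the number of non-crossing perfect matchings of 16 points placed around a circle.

1430

Pairing 16 circle points by 8 non-crossing chords gives C_8 matchings.
C_8 = 1430.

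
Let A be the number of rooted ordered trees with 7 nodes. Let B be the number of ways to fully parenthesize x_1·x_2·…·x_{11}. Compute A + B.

Rooted ordered (plane) trees on m nodes have m−1 edges and are counted by C_{m−1}; m = 7 gives C_6. So A = C_6 = 132.
Bracketing 11 factors into binary products is counted by C_{11−1} = C_10. So B = C_10 = 16796.
A + B = 132 + 16796 = 16928.

16928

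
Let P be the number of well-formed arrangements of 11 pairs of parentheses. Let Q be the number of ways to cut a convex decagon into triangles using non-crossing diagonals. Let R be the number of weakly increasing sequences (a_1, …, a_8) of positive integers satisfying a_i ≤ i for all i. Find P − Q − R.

55926

A balanced arrangement of 11 bracket pairs is a Dyck word of semilength 11, so the count is C_11. So P = C_11 = 58786.
A convex 10-gon is triangulated into 8 triangles, and the number of such triangulations is the Catalan number C_{10−2} = C_8. So Q = C_8 = 1430.
Such sub-staircase sequences of length n are counted by C_n; here n = 8. So R = C_8 = 1430.
P − Q − R = 58786 − 1430 − 1430 = 55926.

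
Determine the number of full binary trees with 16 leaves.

A full binary tree with L leaves has L−1 internal nodes and is counted by C_{L−1}; L = 16 gives C_15.
C_15 = C(30,15)/16 = 155117520/16 = 9694845.

9694845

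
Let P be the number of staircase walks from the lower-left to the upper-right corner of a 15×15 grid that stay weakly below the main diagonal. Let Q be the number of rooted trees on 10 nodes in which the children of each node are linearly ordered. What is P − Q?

Monotone paths in an n×n grid that stay weakly below the diagonal are counted by C_n; here n = 15. So P = C_15 = 9694845.
A rooted plane tree on 10 nodes has 9 edges, and such trees are counted by C_9. So Q = C_9 = 4862.
P − Q = 9694845 − 4862 = 9689983.

9689983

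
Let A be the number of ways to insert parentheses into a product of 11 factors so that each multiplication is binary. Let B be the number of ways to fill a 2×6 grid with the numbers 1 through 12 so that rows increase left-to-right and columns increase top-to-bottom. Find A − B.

16664

Parenthesizations of m factors correspond to full binary trees with m leaves, counted by C_{m−1}; m = 11 gives C_10. So A = C_10 = 16796.
By the hook-length formula (or a Dyck-path bijection), SYT of shape 2×6 number C_6. So B = C_6 = 132.
A − B = 16796 − 132 = 16664.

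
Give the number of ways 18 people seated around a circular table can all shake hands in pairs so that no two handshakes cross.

4862

With 18 = 2·9 people, non-crossing handshake pairings are non-crossing perfect matchings on a circle, counted by C_9.
C_9 = 4862.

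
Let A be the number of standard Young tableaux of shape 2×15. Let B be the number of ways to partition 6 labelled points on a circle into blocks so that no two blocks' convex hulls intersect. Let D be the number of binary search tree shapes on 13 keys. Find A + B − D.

8952077

By the hook-length formula (or a Dyck-path bijection), SYT of shape 2×15 number C_15. So A = C_15 = 9694845.
Non-crossing partitions of an n-element set are counted by C_n; here n = 6. So B = C_6 = 132.
There are C_n binary search tree shapes on n keys; with n = 13 that is C_13. So D = C_13 = 742900.
A + B − D = 9694845 + 132 − 742900 = 8952077.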